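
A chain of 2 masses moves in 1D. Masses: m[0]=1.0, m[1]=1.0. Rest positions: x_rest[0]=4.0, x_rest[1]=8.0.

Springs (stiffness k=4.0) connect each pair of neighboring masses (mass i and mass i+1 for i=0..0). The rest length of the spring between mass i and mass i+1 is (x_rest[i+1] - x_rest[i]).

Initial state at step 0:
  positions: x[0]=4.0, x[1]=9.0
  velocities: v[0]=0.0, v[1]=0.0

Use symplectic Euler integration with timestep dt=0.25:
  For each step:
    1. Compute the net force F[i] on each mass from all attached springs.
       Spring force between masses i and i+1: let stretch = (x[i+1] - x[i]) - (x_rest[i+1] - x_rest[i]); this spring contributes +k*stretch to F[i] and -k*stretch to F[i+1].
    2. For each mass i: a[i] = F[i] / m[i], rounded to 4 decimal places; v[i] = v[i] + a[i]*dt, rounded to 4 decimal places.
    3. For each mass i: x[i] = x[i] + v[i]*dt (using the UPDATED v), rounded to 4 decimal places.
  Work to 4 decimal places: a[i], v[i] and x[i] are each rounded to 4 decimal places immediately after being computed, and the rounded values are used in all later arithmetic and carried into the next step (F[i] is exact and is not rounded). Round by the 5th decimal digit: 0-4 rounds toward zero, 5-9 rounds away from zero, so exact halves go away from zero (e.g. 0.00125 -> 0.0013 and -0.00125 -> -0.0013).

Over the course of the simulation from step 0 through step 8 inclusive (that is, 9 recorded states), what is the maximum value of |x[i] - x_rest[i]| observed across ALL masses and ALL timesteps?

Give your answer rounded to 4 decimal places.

Answer: 1.0313

Derivation:
Step 0: x=[4.0000 9.0000] v=[0.0000 0.0000]
Step 1: x=[4.2500 8.7500] v=[1.0000 -1.0000]
Step 2: x=[4.6250 8.3750] v=[1.5000 -1.5000]
Step 3: x=[4.9375 8.0625] v=[1.2500 -1.2500]
Step 4: x=[5.0313 7.9688] v=[0.3750 -0.3750]
Step 5: x=[4.8594 8.1407] v=[-0.6875 0.6875]
Step 6: x=[4.5079 8.4923] v=[-1.4062 1.4062]
Step 7: x=[4.1525 8.8478] v=[-1.4218 1.4218]
Step 8: x=[3.9709 9.0294] v=[-0.7265 0.7265]
Max displacement = 1.0313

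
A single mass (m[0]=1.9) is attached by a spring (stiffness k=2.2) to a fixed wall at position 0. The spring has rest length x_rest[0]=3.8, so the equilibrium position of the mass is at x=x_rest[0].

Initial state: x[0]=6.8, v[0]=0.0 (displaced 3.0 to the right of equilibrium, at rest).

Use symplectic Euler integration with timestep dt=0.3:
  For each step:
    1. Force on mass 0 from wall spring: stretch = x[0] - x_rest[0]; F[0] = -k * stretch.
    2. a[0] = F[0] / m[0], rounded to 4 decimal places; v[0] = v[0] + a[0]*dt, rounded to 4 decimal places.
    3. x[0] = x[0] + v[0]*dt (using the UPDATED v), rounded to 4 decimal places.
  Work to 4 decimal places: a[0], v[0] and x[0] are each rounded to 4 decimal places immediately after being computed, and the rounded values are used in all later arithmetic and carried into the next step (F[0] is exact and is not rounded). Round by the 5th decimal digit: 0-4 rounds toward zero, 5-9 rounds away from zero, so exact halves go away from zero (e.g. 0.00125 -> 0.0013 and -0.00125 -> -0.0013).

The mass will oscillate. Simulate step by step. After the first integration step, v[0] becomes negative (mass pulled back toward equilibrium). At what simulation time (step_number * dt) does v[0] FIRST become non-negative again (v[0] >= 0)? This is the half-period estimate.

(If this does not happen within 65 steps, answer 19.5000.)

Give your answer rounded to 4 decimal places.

Step 0: x=[6.8000] v=[0.0000]
Step 1: x=[6.4874] v=[-1.0421]
Step 2: x=[5.8947] v=[-1.9756]
Step 3: x=[5.0837] v=[-2.7032]
Step 4: x=[4.1390] v=[-3.1491]
Step 5: x=[3.1589] v=[-3.2669]
Step 6: x=[2.2456] v=[-3.0442]
Step 7: x=[1.4943] v=[-2.5043]
Step 8: x=[0.9833] v=[-1.7034]
Step 9: x=[0.7658] v=[-0.7250]
Step 10: x=[0.8645] v=[0.3290]
First v>=0 after going negative at step 10, time=3.0000

Answer: 3.0000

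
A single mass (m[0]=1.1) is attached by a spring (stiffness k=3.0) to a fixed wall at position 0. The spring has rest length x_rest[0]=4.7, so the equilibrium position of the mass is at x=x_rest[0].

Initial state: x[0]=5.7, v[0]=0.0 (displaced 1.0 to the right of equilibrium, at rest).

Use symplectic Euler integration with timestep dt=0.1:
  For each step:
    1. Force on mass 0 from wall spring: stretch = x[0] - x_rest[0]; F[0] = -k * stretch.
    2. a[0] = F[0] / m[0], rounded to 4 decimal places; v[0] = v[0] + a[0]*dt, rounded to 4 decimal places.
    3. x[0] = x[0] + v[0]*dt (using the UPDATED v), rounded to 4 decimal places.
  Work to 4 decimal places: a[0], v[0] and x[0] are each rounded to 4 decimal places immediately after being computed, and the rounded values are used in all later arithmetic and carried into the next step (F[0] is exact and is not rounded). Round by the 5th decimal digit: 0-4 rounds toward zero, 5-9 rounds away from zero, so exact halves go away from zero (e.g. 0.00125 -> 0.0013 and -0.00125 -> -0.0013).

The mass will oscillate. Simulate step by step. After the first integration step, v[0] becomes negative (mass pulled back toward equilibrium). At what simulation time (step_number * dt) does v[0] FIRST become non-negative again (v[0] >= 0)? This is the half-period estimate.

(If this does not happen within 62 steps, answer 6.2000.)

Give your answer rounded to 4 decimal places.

Step 0: x=[5.7000] v=[0.0000]
Step 1: x=[5.6727] v=[-0.2727]
Step 2: x=[5.6189] v=[-0.5380]
Step 3: x=[5.5400] v=[-0.7886]
Step 4: x=[5.4382] v=[-1.0177]
Step 5: x=[5.3163] v=[-1.2190]
Step 6: x=[5.1776] v=[-1.3871]
Step 7: x=[5.0259] v=[-1.5174]
Step 8: x=[4.8653] v=[-1.6063]
Step 9: x=[4.7002] v=[-1.6514]
Step 10: x=[4.5351] v=[-1.6515]
Step 11: x=[4.3745] v=[-1.6065]
Step 12: x=[4.2227] v=[-1.5177]
Step 13: x=[4.0840] v=[-1.3875]
Step 14: x=[3.9621] v=[-1.2195]
Step 15: x=[3.8603] v=[-1.0183]
Step 16: x=[3.7814] v=[-0.7893]
Step 17: x=[3.7275] v=[-0.5388]
Step 18: x=[3.7001] v=[-0.2736]
Step 19: x=[3.7000] v=[-0.0009]
Step 20: x=[3.7272] v=[0.2718]
First v>=0 after going negative at step 20, time=2.0000

Answer: 2.0000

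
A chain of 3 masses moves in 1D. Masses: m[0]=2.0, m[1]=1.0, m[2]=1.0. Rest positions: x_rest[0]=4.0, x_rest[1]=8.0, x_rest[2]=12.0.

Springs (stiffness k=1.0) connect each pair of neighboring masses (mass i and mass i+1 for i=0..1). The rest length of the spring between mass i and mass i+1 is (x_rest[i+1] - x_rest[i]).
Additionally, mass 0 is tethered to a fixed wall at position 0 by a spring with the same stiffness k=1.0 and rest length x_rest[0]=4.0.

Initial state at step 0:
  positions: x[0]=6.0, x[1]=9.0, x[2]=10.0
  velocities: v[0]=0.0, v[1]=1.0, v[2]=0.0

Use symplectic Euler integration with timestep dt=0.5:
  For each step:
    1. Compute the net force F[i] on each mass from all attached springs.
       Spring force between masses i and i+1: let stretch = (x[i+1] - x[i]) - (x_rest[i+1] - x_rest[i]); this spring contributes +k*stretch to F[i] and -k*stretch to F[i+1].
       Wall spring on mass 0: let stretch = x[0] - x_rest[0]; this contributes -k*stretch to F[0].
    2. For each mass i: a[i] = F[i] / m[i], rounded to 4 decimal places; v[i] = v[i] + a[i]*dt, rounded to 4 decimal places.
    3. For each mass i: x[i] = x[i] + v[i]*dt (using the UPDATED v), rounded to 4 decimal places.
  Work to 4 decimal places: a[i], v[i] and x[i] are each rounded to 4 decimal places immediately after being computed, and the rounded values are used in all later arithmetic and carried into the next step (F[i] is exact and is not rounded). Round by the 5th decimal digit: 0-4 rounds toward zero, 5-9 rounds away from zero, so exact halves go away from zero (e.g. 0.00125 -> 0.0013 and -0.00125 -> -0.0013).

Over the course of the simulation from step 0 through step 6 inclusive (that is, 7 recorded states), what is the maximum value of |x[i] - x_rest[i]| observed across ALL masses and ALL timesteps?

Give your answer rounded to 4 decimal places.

Answer: 3.0761

Derivation:
Step 0: x=[6.0000 9.0000 10.0000] v=[0.0000 1.0000 0.0000]
Step 1: x=[5.6250 9.0000 10.7500] v=[-0.7500 0.0000 1.5000]
Step 2: x=[4.9688 8.5938 12.0625] v=[-1.3125 -0.8125 2.6250]
Step 3: x=[4.1446 8.1485 13.5079] v=[-1.6485 -0.8907 2.8907]
Step 4: x=[3.3028 8.0420 14.6134] v=[-1.6837 -0.2130 2.2110]
Step 5: x=[2.6405 8.3936 15.0761] v=[-1.3246 0.7031 0.9253]
Step 6: x=[2.3673 8.9775 14.8681] v=[-0.5465 1.1678 -0.4160]
Max displacement = 3.0761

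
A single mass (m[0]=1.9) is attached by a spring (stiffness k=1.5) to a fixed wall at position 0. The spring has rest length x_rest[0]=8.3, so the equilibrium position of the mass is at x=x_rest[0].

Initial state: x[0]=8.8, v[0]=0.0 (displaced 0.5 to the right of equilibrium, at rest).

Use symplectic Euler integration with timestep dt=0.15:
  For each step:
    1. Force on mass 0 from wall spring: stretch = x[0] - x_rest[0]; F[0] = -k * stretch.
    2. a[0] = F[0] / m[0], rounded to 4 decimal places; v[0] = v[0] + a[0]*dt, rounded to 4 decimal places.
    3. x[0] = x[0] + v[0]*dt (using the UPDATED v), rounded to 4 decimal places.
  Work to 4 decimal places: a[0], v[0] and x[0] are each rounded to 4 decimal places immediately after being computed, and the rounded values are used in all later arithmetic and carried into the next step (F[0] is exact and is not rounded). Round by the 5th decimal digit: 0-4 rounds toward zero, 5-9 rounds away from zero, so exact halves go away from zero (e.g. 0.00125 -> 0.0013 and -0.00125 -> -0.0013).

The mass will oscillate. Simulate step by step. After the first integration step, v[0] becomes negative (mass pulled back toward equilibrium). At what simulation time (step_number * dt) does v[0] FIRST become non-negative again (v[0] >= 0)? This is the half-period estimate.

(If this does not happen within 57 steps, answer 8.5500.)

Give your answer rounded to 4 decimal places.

Answer: 3.6000

Derivation:
Step 0: x=[8.8000] v=[0.0000]
Step 1: x=[8.7911] v=[-0.0592]
Step 2: x=[8.7735] v=[-0.1174]
Step 3: x=[8.7475] v=[-0.1735]
Step 4: x=[8.7135] v=[-0.2265]
Step 5: x=[8.6722] v=[-0.2755]
Step 6: x=[8.6243] v=[-0.3196]
Step 7: x=[8.5706] v=[-0.3580]
Step 8: x=[8.5121] v=[-0.3900]
Step 9: x=[8.4498] v=[-0.4151]
Step 10: x=[8.3849] v=[-0.4328]
Step 11: x=[8.3185] v=[-0.4429]
Step 12: x=[8.2517] v=[-0.4451]
Step 13: x=[8.1858] v=[-0.4394]
Step 14: x=[8.1219] v=[-0.4259]
Step 15: x=[8.0612] v=[-0.4048]
Step 16: x=[8.0047] v=[-0.3765]
Step 17: x=[7.9535] v=[-0.3415]
Step 18: x=[7.9084] v=[-0.3005]
Step 19: x=[7.8703] v=[-0.2541]
Step 20: x=[7.8398] v=[-0.2032]
Step 21: x=[7.8175] v=[-0.1487]
Step 22: x=[7.8038] v=[-0.0916]
Step 23: x=[7.7989] v=[-0.0328]
Step 24: x=[7.8029] v=[0.0265]
First v>=0 after going negative at step 24, time=3.6000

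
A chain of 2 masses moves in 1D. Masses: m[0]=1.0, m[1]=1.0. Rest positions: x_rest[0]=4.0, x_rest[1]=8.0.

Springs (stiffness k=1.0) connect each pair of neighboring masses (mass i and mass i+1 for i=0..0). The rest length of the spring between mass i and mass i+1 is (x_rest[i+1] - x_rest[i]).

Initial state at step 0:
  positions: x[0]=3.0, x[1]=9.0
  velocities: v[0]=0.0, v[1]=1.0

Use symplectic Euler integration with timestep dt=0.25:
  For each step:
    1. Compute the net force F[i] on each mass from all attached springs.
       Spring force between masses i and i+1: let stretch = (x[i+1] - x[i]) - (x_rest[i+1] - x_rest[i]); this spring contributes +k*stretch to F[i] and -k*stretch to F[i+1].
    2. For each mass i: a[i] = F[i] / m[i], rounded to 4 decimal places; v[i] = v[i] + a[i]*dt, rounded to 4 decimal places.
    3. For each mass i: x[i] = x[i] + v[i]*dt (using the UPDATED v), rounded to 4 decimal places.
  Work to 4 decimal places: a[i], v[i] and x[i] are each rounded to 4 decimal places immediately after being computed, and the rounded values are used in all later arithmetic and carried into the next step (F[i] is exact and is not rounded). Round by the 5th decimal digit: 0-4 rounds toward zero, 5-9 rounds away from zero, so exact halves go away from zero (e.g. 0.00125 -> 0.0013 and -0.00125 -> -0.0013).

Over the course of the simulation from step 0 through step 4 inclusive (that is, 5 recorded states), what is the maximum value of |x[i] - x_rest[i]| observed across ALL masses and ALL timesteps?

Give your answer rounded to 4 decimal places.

Step 0: x=[3.0000 9.0000] v=[0.0000 1.0000]
Step 1: x=[3.1250 9.1250] v=[0.5000 0.5000]
Step 2: x=[3.3750 9.1250] v=[1.0000 0.0000]
Step 3: x=[3.7344 9.0156] v=[1.4375 -0.4375]
Step 4: x=[4.1739 8.8262] v=[1.7578 -0.7578]
Max displacement = 1.1250

Answer: 1.1250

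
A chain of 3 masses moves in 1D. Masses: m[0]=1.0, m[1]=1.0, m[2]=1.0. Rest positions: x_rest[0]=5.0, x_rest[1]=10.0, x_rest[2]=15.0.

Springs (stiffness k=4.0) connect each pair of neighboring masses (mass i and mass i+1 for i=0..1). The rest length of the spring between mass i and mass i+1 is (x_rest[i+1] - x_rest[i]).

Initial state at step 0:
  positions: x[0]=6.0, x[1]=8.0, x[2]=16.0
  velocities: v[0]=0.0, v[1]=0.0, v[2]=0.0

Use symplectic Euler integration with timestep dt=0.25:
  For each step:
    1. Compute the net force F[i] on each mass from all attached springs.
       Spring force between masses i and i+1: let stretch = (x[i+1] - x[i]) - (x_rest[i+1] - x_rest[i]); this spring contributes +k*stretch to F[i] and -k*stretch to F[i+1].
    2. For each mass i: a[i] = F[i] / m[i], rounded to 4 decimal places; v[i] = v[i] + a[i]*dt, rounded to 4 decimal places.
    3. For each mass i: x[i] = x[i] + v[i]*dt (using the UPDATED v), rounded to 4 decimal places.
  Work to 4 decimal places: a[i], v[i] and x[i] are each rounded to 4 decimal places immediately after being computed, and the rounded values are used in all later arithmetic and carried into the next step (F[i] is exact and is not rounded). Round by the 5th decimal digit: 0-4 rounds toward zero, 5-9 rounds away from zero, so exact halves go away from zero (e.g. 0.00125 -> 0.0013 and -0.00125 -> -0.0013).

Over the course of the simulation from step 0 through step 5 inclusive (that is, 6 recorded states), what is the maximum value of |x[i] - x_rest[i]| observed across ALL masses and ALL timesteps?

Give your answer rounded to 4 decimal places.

Step 0: x=[6.0000 8.0000 16.0000] v=[0.0000 0.0000 0.0000]
Step 1: x=[5.2500 9.5000 15.2500] v=[-3.0000 6.0000 -3.0000]
Step 2: x=[4.3125 11.3750 14.3125] v=[-3.7500 7.5000 -3.7500]
Step 3: x=[3.8906 12.2188 13.8906] v=[-1.6875 3.3750 -1.6875]
Step 4: x=[4.3008 11.3985 14.3008] v=[1.6407 -3.2814 1.6407]
Step 5: x=[5.2354 9.5293 15.2354] v=[3.7384 -7.4768 3.7384]
Max displacement = 2.2188

Answer: 2.2188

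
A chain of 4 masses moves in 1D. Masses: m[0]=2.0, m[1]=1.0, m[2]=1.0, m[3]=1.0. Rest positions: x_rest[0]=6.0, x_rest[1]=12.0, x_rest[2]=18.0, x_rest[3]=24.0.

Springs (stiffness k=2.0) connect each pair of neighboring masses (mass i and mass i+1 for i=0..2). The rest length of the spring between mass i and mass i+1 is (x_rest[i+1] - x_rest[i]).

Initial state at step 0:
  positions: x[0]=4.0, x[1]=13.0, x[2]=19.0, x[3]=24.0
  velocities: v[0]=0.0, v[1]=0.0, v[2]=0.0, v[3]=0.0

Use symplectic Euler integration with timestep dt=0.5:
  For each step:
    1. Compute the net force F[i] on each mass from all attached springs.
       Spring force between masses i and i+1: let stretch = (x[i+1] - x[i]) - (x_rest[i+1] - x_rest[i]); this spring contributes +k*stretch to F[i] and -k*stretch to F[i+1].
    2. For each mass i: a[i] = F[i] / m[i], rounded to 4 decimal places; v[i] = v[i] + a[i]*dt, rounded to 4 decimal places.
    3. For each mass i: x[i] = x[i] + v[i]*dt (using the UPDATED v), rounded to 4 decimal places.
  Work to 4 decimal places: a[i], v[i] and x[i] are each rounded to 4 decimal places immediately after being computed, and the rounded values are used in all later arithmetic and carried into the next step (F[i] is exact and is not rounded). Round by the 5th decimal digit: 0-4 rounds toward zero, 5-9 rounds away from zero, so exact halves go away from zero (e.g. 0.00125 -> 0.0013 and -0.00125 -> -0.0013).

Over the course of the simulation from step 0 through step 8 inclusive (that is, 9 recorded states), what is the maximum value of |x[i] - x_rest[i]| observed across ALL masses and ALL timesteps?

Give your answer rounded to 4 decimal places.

Answer: 3.2401

Derivation:
Step 0: x=[4.0000 13.0000 19.0000 24.0000] v=[0.0000 0.0000 0.0000 0.0000]
Step 1: x=[4.7500 11.5000 18.5000 24.5000] v=[1.5000 -3.0000 -1.0000 1.0000]
Step 2: x=[5.6875 10.1250 17.5000 25.0000] v=[1.8750 -2.7500 -2.0000 1.0000]
Step 3: x=[6.2344 10.2188 16.5625 24.7500] v=[1.0938 0.1875 -1.8750 -0.5000]
Step 4: x=[6.2774 11.4922 16.5469 23.4063] v=[0.0860 2.5468 -0.0312 -2.6875]
Step 5: x=[6.1241 12.6856 17.4337 21.6329] v=[-0.3066 2.3867 1.7735 -3.5469]
Step 6: x=[6.1112 12.9723 18.0460 20.7599] v=[-0.0259 0.5733 1.2246 -1.7461]
Step 7: x=[6.3136 12.3653 17.4784 21.5299] v=[0.4047 -1.2141 -1.1352 1.5400]
Step 8: x=[6.5289 11.2890 16.3800 23.2742] v=[0.4306 -2.1527 -2.1968 3.4885]
Max displacement = 3.2401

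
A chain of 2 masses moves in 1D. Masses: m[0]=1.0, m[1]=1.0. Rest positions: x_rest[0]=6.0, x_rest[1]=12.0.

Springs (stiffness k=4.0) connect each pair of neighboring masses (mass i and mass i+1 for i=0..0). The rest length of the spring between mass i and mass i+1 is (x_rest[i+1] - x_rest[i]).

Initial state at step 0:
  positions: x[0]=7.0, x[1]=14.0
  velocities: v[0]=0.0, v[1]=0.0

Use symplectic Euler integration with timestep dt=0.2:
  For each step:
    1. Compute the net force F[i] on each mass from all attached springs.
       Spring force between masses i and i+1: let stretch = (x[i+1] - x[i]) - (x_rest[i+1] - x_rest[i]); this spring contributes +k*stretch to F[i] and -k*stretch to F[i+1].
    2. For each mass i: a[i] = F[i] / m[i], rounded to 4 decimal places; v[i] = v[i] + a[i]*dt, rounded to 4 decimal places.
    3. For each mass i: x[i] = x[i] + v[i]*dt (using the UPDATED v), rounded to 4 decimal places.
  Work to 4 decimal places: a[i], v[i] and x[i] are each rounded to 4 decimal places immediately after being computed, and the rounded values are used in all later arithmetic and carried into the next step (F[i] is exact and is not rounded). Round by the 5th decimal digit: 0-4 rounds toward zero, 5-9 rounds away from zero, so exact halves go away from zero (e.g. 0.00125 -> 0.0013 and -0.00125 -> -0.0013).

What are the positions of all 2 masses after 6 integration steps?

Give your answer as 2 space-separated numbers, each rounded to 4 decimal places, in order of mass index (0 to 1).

Answer: 7.9343 13.0657

Derivation:
Step 0: x=[7.0000 14.0000] v=[0.0000 0.0000]
Step 1: x=[7.1600 13.8400] v=[0.8000 -0.8000]
Step 2: x=[7.4288 13.5712] v=[1.3440 -1.3440]
Step 3: x=[7.7204 13.2796] v=[1.4579 -1.4579]
Step 4: x=[7.9415 13.0585] v=[1.1053 -1.1053]
Step 5: x=[8.0213 12.9787] v=[0.3989 -0.3989]
Step 6: x=[7.9343 13.0657] v=[-0.4352 0.4352]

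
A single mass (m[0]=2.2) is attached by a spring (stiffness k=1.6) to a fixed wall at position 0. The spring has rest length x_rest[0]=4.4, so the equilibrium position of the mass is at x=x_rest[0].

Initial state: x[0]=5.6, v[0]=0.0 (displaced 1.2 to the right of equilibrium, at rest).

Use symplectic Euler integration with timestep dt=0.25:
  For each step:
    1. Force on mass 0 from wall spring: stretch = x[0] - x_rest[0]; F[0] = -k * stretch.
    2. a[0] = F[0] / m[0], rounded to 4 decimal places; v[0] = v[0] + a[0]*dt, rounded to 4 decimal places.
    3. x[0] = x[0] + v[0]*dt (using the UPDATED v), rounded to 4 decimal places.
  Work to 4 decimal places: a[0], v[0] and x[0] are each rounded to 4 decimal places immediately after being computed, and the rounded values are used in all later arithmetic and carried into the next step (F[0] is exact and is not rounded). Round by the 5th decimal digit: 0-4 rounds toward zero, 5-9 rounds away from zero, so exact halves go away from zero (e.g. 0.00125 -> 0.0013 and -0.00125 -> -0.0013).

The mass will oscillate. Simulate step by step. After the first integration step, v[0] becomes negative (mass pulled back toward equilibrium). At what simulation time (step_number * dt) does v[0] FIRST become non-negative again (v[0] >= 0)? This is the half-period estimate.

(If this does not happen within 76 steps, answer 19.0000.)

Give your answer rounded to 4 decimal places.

Step 0: x=[5.6000] v=[0.0000]
Step 1: x=[5.5455] v=[-0.2182]
Step 2: x=[5.4389] v=[-0.4265]
Step 3: x=[5.2851] v=[-0.6154]
Step 4: x=[5.0910] v=[-0.7763]
Step 5: x=[4.8655] v=[-0.9019]
Step 6: x=[4.6189] v=[-0.9865]
Step 7: x=[4.3623] v=[-1.0263]
Step 8: x=[4.1074] v=[-1.0195]
Step 9: x=[3.8658] v=[-0.9663]
Step 10: x=[3.6485] v=[-0.8692]
Step 11: x=[3.4654] v=[-0.7326]
Step 12: x=[3.3247] v=[-0.5627]
Step 13: x=[3.2329] v=[-0.3672]
Step 14: x=[3.1942] v=[-0.1550]
Step 15: x=[3.2103] v=[0.0642]
First v>=0 after going negative at step 15, time=3.7500

Answer: 3.7500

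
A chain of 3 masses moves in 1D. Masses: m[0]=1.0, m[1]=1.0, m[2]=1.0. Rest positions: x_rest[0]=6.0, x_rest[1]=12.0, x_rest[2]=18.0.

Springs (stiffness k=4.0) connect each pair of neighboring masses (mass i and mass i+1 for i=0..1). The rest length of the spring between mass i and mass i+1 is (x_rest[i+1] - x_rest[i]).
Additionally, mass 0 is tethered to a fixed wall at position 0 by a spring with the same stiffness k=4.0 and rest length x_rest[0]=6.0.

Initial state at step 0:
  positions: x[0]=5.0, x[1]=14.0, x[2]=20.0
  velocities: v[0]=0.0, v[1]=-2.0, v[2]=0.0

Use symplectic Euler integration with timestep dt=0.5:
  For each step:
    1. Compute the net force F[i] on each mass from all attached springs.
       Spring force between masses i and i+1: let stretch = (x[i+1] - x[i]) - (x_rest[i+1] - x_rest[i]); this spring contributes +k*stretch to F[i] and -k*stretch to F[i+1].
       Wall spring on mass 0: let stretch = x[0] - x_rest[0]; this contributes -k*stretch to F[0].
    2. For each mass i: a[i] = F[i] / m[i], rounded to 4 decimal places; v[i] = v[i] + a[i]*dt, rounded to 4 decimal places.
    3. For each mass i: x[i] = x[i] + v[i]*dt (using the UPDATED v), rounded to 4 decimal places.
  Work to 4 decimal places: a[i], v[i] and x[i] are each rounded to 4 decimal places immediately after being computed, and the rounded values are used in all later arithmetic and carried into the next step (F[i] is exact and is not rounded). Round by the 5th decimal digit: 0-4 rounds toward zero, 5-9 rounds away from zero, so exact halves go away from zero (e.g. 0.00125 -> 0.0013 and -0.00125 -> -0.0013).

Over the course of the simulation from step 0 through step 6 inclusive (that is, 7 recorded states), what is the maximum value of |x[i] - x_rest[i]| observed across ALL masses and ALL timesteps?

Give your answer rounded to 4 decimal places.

Answer: 4.0000

Derivation:
Step 0: x=[5.0000 14.0000 20.0000] v=[0.0000 -2.0000 0.0000]
Step 1: x=[9.0000 10.0000 20.0000] v=[8.0000 -8.0000 0.0000]
Step 2: x=[5.0000 15.0000 16.0000] v=[-8.0000 10.0000 -8.0000]
Step 3: x=[6.0000 11.0000 17.0000] v=[2.0000 -8.0000 2.0000]
Step 4: x=[6.0000 8.0000 18.0000] v=[0.0000 -6.0000 2.0000]
Step 5: x=[2.0000 13.0000 15.0000] v=[-8.0000 10.0000 -6.0000]
Step 6: x=[7.0000 9.0000 16.0000] v=[10.0000 -8.0000 2.0000]
Max displacement = 4.0000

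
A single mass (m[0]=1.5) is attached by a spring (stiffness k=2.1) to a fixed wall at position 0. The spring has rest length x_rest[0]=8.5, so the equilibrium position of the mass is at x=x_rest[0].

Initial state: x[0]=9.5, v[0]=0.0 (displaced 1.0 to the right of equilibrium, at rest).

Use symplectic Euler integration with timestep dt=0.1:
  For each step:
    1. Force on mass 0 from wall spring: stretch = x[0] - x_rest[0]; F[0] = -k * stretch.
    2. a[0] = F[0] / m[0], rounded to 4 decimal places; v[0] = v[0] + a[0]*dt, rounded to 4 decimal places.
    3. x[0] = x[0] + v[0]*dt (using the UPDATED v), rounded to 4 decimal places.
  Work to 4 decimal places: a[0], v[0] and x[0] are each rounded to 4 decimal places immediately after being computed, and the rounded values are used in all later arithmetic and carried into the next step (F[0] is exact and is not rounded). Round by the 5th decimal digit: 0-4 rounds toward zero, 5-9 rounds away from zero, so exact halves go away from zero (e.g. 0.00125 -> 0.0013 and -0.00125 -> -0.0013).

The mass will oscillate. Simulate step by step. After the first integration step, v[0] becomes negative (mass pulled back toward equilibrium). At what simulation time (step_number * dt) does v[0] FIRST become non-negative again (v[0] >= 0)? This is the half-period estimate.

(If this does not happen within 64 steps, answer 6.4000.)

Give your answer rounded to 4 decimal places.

Answer: 2.7000

Derivation:
Step 0: x=[9.5000] v=[0.0000]
Step 1: x=[9.4860] v=[-0.1400]
Step 2: x=[9.4582] v=[-0.2780]
Step 3: x=[9.4170] v=[-0.4122]
Step 4: x=[9.3629] v=[-0.5406]
Step 5: x=[9.2968] v=[-0.6614]
Step 6: x=[9.2195] v=[-0.7730]
Step 7: x=[9.1321] v=[-0.8737]
Step 8: x=[9.0359] v=[-0.9622]
Step 9: x=[8.9322] v=[-1.0372]
Step 10: x=[8.8224] v=[-1.0977]
Step 11: x=[8.7081] v=[-1.1428]
Step 12: x=[8.5909] v=[-1.1719]
Step 13: x=[8.4724] v=[-1.1846]
Step 14: x=[8.3543] v=[-1.1807]
Step 15: x=[8.2383] v=[-1.1603]
Step 16: x=[8.1259] v=[-1.1237]
Step 17: x=[8.0188] v=[-1.0713]
Step 18: x=[7.9184] v=[-1.0039]
Step 19: x=[7.8262] v=[-0.9225]
Step 20: x=[7.7434] v=[-0.8282]
Step 21: x=[7.6712] v=[-0.7223]
Step 22: x=[7.6106] v=[-0.6063]
Step 23: x=[7.5624] v=[-0.4818]
Step 24: x=[7.5274] v=[-0.3505]
Step 25: x=[7.5060] v=[-0.2143]
Step 26: x=[7.4985] v=[-0.0751]
Step 27: x=[7.5050] v=[0.0651]
First v>=0 after going negative at step 27, time=2.7000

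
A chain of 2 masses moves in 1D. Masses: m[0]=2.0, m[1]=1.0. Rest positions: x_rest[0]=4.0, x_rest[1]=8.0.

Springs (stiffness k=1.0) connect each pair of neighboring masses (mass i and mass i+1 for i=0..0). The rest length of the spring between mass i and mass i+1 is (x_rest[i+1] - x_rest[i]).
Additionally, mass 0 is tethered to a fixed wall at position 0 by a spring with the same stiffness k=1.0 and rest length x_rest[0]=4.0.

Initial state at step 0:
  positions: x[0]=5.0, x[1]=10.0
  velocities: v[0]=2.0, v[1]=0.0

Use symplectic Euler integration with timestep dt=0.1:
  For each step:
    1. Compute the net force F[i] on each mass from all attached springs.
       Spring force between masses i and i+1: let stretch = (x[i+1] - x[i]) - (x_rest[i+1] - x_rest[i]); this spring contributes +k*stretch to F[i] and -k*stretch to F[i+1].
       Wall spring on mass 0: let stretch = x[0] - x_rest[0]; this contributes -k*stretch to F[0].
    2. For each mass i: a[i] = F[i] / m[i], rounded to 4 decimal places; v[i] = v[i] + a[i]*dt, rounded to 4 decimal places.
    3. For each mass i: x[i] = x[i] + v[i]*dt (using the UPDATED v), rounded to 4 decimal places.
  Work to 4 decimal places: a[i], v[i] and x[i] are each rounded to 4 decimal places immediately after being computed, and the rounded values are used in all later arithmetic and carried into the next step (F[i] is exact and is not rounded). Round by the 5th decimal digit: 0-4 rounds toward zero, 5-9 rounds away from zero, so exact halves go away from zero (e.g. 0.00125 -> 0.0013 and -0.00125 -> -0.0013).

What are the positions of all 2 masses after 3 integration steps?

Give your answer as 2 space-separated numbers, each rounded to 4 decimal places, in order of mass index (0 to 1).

Step 0: x=[5.0000 10.0000] v=[2.0000 0.0000]
Step 1: x=[5.2000 9.9900] v=[2.0000 -0.1000]
Step 2: x=[5.3980 9.9721] v=[1.9795 -0.1790]
Step 3: x=[5.5918 9.9485] v=[1.9383 -0.2364]

Answer: 5.5918 9.9485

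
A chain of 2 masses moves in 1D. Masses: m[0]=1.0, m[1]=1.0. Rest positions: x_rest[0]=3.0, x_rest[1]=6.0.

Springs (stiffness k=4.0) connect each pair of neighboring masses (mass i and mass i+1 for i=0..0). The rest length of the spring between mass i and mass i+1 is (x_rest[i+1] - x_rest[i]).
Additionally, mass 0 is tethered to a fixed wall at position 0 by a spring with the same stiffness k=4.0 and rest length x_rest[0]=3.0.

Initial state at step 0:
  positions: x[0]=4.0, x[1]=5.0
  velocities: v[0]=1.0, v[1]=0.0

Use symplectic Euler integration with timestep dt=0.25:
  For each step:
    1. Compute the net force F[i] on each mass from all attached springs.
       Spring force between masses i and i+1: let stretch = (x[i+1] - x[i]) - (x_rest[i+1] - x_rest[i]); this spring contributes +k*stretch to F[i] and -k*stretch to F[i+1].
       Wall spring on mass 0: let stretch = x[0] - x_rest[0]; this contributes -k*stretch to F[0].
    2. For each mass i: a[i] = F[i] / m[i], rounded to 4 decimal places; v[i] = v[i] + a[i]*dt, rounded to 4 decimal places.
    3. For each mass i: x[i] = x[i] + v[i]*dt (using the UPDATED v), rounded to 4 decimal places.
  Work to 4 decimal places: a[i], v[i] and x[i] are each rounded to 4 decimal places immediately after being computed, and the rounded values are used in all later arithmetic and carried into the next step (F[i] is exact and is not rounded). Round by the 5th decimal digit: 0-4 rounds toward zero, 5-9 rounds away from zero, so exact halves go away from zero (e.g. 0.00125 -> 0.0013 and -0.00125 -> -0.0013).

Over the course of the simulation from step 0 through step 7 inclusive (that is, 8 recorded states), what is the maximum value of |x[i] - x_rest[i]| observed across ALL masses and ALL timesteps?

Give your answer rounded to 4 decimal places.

Answer: 1.4777

Derivation:
Step 0: x=[4.0000 5.0000] v=[1.0000 0.0000]
Step 1: x=[3.5000 5.5000] v=[-2.0000 2.0000]
Step 2: x=[2.6250 6.2500] v=[-3.5000 3.0000]
Step 3: x=[2.0000 6.8438] v=[-2.5000 2.3750]
Step 4: x=[2.0860 6.9766] v=[0.3438 0.5312]
Step 5: x=[2.8731 6.6368] v=[3.1484 -1.3594]
Step 6: x=[3.8829 6.1060] v=[4.0390 -2.1231]
Step 7: x=[4.4777 5.7695] v=[2.3792 -1.3462]
Max displacement = 1.4777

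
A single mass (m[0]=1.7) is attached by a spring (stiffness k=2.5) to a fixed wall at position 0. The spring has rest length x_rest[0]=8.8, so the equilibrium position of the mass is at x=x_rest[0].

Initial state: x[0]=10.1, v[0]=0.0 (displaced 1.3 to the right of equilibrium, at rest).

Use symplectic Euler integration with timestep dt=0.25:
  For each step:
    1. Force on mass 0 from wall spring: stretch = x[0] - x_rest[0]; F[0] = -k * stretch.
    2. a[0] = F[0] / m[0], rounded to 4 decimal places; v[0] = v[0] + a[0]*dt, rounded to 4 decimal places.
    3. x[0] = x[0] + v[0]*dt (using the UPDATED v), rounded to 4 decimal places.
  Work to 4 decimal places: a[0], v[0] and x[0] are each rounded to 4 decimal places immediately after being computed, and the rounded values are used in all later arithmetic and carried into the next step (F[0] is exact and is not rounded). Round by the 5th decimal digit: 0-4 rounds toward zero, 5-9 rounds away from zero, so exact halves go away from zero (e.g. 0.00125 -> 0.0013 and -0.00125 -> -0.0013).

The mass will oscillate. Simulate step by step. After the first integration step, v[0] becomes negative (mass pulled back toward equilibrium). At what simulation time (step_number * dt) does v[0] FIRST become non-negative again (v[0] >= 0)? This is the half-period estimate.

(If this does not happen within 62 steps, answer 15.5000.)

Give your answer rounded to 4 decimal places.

Answer: 2.7500

Derivation:
Step 0: x=[10.1000] v=[0.0000]
Step 1: x=[9.9805] v=[-0.4780]
Step 2: x=[9.7525] v=[-0.9120]
Step 3: x=[9.4370] v=[-1.2622]
Step 4: x=[9.0629] v=[-1.4964]
Step 5: x=[8.6646] v=[-1.5931]
Step 6: x=[8.2788] v=[-1.5433]
Step 7: x=[7.9409] v=[-1.3517]
Step 8: x=[7.6819] v=[-1.0359]
Step 9: x=[7.5257] v=[-0.6248]
Step 10: x=[7.4866] v=[-0.1563]
Step 11: x=[7.5683] v=[0.3266]
First v>=0 after going negative at step 11, time=2.7500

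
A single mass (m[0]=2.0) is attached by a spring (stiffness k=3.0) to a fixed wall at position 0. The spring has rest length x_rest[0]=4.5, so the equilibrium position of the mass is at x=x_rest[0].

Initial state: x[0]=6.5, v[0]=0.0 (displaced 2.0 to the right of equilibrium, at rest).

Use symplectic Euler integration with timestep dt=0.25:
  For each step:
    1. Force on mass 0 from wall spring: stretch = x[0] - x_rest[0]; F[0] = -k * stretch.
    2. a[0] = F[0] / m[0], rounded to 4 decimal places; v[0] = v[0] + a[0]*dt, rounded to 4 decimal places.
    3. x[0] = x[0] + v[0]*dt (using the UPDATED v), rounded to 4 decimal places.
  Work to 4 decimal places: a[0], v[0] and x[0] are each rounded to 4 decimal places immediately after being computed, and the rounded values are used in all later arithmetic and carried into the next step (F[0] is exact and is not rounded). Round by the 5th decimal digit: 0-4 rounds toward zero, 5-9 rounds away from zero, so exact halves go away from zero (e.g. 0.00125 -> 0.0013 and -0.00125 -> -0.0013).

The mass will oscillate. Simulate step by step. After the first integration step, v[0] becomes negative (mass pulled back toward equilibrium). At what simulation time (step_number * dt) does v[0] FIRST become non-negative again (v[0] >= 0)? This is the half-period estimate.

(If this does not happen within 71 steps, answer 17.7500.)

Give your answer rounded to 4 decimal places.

Step 0: x=[6.5000] v=[0.0000]
Step 1: x=[6.3125] v=[-0.7500]
Step 2: x=[5.9551] v=[-1.4297]
Step 3: x=[5.4613] v=[-1.9754]
Step 4: x=[4.8773] v=[-2.3359]
Step 5: x=[4.2580] v=[-2.4774]
Step 6: x=[3.6613] v=[-2.3867]
Step 7: x=[3.1433] v=[-2.0722]
Step 8: x=[2.7525] v=[-1.5634]
Step 9: x=[2.5255] v=[-0.9081]
Step 10: x=[2.4836] v=[-0.1677]
Step 11: x=[2.6307] v=[0.5885]
First v>=0 after going negative at step 11, time=2.7500

Answer: 2.7500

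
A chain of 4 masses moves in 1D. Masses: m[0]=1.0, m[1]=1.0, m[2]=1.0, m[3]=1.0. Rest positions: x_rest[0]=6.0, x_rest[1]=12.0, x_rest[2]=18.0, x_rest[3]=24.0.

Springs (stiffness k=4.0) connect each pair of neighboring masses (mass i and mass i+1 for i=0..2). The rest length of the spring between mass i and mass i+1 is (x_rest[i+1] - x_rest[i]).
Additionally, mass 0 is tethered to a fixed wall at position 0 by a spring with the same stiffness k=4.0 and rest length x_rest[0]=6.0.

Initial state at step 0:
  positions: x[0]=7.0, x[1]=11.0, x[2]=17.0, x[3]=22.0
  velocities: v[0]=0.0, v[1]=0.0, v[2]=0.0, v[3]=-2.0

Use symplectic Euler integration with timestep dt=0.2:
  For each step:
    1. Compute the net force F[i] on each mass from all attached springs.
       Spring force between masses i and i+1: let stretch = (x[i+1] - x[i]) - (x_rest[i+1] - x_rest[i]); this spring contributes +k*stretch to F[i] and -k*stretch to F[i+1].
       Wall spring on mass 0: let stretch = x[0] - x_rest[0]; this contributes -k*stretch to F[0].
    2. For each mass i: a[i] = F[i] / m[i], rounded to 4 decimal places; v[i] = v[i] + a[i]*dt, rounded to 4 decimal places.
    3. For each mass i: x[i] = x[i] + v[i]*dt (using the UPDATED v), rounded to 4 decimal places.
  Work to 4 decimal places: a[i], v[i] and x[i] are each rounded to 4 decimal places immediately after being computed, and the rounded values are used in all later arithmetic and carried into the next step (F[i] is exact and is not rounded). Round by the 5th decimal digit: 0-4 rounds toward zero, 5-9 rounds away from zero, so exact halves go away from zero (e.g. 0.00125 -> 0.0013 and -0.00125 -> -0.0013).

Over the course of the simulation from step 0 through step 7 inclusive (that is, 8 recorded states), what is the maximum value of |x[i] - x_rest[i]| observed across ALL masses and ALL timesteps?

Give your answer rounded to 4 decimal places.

Step 0: x=[7.0000 11.0000 17.0000 22.0000] v=[0.0000 0.0000 0.0000 -2.0000]
Step 1: x=[6.5200 11.3200 16.8400 21.7600] v=[-2.4000 1.6000 -0.8000 -1.2000]
Step 2: x=[5.7648 11.7552 16.5840 21.6928] v=[-3.7760 2.1760 -1.2800 -0.3360]
Step 3: x=[5.0457 12.0045 16.3728 21.7682] v=[-3.5955 1.2467 -1.0560 0.3770]
Step 4: x=[4.6327 11.8394 16.3259 21.9403] v=[-2.0650 -0.8257 -0.2343 0.8607]
Step 5: x=[4.6315 11.2390 16.4595 22.1741] v=[-0.0058 -3.0019 0.6680 1.1692]
Step 6: x=[4.9465 10.4167 16.6722 22.4536] v=[1.5750 -4.1115 1.0633 1.3975]
Step 7: x=[5.3453 9.7200 16.8090 22.7681] v=[1.9940 -3.4833 0.6840 1.5724]
Max displacement = 2.3072

Answer: 2.3072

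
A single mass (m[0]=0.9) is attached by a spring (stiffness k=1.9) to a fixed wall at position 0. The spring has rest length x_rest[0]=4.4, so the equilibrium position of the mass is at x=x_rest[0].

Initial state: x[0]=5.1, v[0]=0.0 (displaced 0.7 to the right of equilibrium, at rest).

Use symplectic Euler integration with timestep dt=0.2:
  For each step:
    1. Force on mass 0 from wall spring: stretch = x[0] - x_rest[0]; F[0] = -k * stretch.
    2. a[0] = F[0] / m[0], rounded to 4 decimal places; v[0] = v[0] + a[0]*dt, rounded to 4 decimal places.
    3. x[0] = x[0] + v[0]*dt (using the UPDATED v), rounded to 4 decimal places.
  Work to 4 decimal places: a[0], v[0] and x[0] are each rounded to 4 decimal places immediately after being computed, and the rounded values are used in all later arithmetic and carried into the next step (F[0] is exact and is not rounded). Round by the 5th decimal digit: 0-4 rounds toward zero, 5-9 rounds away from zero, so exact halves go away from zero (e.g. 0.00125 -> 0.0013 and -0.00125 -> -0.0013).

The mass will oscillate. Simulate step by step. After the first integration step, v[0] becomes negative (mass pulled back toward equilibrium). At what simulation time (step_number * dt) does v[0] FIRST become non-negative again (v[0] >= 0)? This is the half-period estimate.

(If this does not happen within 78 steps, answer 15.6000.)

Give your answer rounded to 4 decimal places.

Step 0: x=[5.1000] v=[0.0000]
Step 1: x=[5.0409] v=[-0.2956]
Step 2: x=[4.9277] v=[-0.5662]
Step 3: x=[4.7699] v=[-0.7890]
Step 4: x=[4.5809] v=[-0.9452]
Step 5: x=[4.3766] v=[-1.0216]
Step 6: x=[4.1743] v=[-1.0117]
Step 7: x=[3.9910] v=[-0.9164]
Step 8: x=[3.8423] v=[-0.7437]
Step 9: x=[3.7407] v=[-0.5082]
Step 10: x=[3.6947] v=[-0.2298]
Step 11: x=[3.7083] v=[0.0680]
First v>=0 after going negative at step 11, time=2.2000

Answer: 2.2000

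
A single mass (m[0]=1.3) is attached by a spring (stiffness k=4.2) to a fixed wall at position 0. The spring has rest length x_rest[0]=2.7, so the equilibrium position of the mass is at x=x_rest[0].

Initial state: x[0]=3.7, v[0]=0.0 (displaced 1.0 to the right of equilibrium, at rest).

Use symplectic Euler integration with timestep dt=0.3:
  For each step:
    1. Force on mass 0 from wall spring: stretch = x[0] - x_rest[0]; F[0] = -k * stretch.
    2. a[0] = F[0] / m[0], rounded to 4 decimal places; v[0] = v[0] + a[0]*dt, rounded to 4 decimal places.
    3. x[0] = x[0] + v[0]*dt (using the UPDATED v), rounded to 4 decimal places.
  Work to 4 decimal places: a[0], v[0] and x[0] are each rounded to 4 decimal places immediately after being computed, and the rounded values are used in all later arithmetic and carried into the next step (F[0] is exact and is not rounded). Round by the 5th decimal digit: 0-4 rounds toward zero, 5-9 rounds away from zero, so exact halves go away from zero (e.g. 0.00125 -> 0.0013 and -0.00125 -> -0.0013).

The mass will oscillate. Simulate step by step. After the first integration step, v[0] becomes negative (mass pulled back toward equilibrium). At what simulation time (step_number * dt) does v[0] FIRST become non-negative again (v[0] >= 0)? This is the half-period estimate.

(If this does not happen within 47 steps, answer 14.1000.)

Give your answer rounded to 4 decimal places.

Answer: 1.8000

Derivation:
Step 0: x=[3.7000] v=[0.0000]
Step 1: x=[3.4092] v=[-0.9692]
Step 2: x=[2.9122] v=[-1.6566]
Step 3: x=[2.3535] v=[-1.8623]
Step 4: x=[1.8956] v=[-1.5265]
Step 5: x=[1.6715] v=[-0.7469]
Step 6: x=[1.7465] v=[0.2499]
First v>=0 after going negative at step 6, time=1.8000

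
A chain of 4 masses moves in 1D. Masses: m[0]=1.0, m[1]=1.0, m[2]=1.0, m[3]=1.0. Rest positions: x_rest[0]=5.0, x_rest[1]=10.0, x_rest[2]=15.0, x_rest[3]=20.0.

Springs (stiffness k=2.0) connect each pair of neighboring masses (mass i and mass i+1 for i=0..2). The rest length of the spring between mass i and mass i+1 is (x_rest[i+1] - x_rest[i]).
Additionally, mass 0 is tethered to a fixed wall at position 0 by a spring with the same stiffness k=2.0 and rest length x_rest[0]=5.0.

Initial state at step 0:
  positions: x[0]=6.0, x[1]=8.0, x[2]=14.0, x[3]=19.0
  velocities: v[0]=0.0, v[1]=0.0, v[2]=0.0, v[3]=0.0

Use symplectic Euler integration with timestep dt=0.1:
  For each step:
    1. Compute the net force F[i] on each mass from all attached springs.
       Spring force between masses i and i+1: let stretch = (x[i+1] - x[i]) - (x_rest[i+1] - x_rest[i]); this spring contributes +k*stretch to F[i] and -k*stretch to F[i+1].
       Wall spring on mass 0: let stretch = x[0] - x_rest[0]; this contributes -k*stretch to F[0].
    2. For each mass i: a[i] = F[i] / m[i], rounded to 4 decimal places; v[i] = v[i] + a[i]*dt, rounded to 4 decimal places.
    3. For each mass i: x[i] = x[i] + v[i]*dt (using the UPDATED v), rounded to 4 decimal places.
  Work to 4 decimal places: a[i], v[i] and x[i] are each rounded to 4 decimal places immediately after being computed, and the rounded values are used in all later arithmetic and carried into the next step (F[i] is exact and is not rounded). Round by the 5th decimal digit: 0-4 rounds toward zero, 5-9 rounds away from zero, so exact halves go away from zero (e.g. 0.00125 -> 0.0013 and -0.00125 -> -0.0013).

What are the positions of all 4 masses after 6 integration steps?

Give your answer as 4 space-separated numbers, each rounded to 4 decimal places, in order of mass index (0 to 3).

Answer: 4.6319 9.3446 13.7313 18.9765

Derivation:
Step 0: x=[6.0000 8.0000 14.0000 19.0000] v=[0.0000 0.0000 0.0000 0.0000]
Step 1: x=[5.9200 8.0800 13.9800 19.0000] v=[-0.8000 0.8000 -0.2000 0.0000]
Step 2: x=[5.7648 8.2348 13.9424 18.9996] v=[-1.5520 1.5480 -0.3760 -0.0040]
Step 3: x=[5.5437 8.4544 13.8918 18.9981] v=[-2.2110 2.1955 -0.5061 -0.0154]
Step 4: x=[5.2699 8.7245 13.8346 18.9944] v=[-2.7376 2.7008 -0.5723 -0.0367]
Step 5: x=[4.9598 9.0277 13.7784 18.9875] v=[-3.1007 3.0319 -0.5624 -0.0687]
Step 6: x=[4.6319 9.3446 13.7313 18.9765] v=[-3.2791 3.1685 -0.4707 -0.1105]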